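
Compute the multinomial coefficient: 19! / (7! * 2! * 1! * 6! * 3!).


19! = 121645100408832000
Denominator: 7!=5040 * 2!=2 * 1!=1 * 6!=720 * 3!=6
Coefficient = 121645100408832000 / 43545600 = 2793510720

2793510720


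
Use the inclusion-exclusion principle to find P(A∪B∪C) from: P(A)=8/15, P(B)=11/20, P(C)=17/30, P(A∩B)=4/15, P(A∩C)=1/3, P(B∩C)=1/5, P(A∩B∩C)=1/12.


P(A∪B∪C) = P(A)+P(B)+P(C) - P(AB)-P(AC)-P(BC) + P(ABC)
= 8/15+11/20+17/30 - 4/15-1/3-1/5 + 1/12
= 14/15

14/15


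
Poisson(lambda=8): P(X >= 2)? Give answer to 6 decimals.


P(X>=2) = 1 - P(X<=1) = 1 - (e^(-8)*8^0/0! + e^(-8)*8^1/1!)
≈ 1 - (0.0003354626 + 0.0026837010)
= 1 - 0.0030191636 = 0.9969808364
≈ 0.996981

0.996981


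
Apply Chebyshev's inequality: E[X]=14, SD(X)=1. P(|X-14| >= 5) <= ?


k = 5/1 = 5
Chebyshev: P(|X-mu| >= k*sigma) <= 1/k^2 = 1/5^2 = 1/25

1/25


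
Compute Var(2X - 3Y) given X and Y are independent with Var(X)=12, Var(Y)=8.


Independence => Cov(X,Y)=0
Var(2X - 3Y) = 2^2*Var(X) + (-3)^2*Var(Y)
= 4*12 + 9*8 = 120

120


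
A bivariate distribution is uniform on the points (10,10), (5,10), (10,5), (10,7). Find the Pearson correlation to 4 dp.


Cov(X,Y) = -2.5000, Var(X) = 4.6875, Var(Y) = 4.5000
rho = Cov/(sqrt(VarX)*sqrt(VarY)) = -0.5443

-0.5443


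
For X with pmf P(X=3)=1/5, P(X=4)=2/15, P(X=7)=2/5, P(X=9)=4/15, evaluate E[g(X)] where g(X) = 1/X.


E[1/X] = sum(g(x)*P(x))
= 1/3*1/5 + 1/4*2/15 + 1/7*2/5 + 1/9*4/15
= 353/1890

353/1890


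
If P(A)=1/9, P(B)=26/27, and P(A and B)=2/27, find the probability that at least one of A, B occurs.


P(A∪B) = P(A) + P(B) - P(A∩B)
= 1/9 + 26/27 - 2/27 = 1

1


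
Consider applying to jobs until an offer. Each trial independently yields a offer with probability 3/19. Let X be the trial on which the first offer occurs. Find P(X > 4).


P(X > 4) = P(first 4 trials all fail) = (1-p)^4 = (16/19)^4 = 65536/130321

65536/130321


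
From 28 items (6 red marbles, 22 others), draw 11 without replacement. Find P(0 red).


P(X=0) = C(6,0)*C(22,11) / C(28,11)
= 1*705432 / 21474180
= 705432/21474180 = 34/1035

34/1035


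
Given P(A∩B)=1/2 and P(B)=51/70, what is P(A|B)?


P(A|B) = P(A∩B)/P(B) = (35/70)/(51/70) = 35/51

35/51


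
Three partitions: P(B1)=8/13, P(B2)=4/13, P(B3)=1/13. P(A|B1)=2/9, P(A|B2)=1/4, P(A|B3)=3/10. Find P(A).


P(A) = P(A|B1)P(B1) + P(A|B2)P(B2) + P(A|B3)P(B3)
= 2/9*8/13 + 1/4*4/13 + 3/10*1/13
= 16/117 + 1/13 + 3/130 = 277/1170

277/1170


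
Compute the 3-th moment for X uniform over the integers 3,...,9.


E[X^3] = (1/7) * sum(x^3 for x=3..9)
= 2016/7 = 288

288


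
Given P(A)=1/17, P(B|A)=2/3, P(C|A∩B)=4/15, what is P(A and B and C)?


P(A∩B∩C) = P(A) * P(B|A) * P(C|A∩B)
= 1/17 * 2/3 * 4/15
= 2/51 * 4/15 = 8/765

8/765


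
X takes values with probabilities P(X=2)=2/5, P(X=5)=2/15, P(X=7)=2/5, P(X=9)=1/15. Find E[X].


E[X] = sum(x * P(x))
= 2*2/5 + 5*2/15 + 7*2/5 + 9*1/15
= 73/15

73/15


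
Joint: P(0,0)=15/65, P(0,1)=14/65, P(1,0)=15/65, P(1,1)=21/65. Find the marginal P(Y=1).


P(Y=1) = P(0,1)+P(1,1) = 14/65 + 21/65 = 35/65 = 7/13

7/13


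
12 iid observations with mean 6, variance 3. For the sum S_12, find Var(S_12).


By independence, Var(S_n) = n*Var(X_1) = 12*3 = 36

36


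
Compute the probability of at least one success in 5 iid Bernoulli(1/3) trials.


P(at least one) = 1 - P(none)
P(none) = (1 - 1/3)^5 = (2/3)^5 = 32/243
P(at least one) = 1 - 32/243 = 211/243

211/243


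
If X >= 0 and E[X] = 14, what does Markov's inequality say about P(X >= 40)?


Markov: P(X >= a) <= E[X]/a
P(X >= 40) <= 14/40 = 7/20

7/20


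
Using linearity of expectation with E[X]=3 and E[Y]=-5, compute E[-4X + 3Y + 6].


E[-4X + 3Y + 6] = -4*E[X] + 3*E[Y] + 6
= (-4)*(3) + (3)*(-5) + (6)
= -12 - 15 + 6 = -21

-21


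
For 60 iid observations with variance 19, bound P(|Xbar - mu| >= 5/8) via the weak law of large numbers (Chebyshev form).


Var(Xbar) = Var(X)/n = 19/60
Chebyshev: P(|Xbar-mu| >= 5/8) <= Var(Xbar)/(5/8)^2 = (19/60)/(25/64) = 304/375

304/375


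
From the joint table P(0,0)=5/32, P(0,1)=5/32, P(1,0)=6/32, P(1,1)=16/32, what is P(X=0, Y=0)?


Read from table: P(X=0, Y=0) = 5/32

5/32


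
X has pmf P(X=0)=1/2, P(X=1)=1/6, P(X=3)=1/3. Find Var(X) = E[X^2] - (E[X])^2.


E[X] = 7/6, E[X^2] = 19/6
Var(X) = E[X^2] - (E[X])^2 = 19/6 - (7/6)^2 = 65/36

65/36


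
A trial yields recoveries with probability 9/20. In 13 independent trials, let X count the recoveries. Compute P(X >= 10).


P(X>=10) = P(X=10) + P(X=11) + P(X=12) + P(X=13)
= 663650135395533/40960000000000000 + 148087220294871/40960000000000000 + 40387423716783/81920000000000000 + 2541865828329/81920000000000000
= 10415025005787/512000000000000

10415025005787/512000000000000


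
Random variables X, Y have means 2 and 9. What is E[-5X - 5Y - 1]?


E[-5X - 5Y - 1] = -5*E[X] - 5*E[Y] - 1
= (-5)*(2) + (-5)*(9) + (-1)
= -10 - 45 - 1 = -56

-56


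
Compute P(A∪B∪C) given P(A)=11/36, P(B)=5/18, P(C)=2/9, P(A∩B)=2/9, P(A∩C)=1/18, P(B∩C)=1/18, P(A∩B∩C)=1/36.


P(A∪B∪C) = P(A)+P(B)+P(C) - P(AB)-P(AC)-P(BC) + P(ABC)
= 11/36+5/18+2/9 - 2/9-1/18-1/18 + 1/36
= 1/2

1/2


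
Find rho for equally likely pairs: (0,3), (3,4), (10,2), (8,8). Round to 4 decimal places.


Cov(X,Y) = 1.6875, Var(X) = 15.6875, Var(Y) = 5.1875
rho = Cov/(sqrt(VarX)*sqrt(VarY)) = 0.1871

0.1871


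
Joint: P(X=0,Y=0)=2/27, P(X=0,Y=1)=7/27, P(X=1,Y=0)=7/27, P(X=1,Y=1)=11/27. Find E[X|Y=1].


P(Y=1) = 18/27
E[X|Y=1] = (0*7 + 1*11)/18 = 11/18

11/18


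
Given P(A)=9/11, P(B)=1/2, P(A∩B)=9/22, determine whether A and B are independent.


P(A)*P(B) = 9/11*1/2 = 9/22
P(A∩B) = 9/22, which equals P(A)P(B), so independent

Yes, A and B are independent


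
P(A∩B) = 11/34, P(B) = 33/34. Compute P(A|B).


P(A|B) = P(A∩B)/P(B) = (11/34)/(33/34) = 11/33 = 1/3

1/3


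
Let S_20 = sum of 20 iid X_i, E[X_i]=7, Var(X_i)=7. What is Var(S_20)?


By independence, Var(S_n) = n*Var(X_1) = 20*7 = 140

140


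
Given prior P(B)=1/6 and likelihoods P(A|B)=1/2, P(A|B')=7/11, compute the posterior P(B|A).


P(A) = P(A|B)P(B) + P(A|B')P(B') = 1/2*1/6 + 7/11*5/6 = 27/44
P(B|A) = P(A|B)P(B)/P(A) = (1/12)/(27/44) = 11/81

11/81


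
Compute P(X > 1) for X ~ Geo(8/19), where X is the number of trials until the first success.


P(X > 1) = P(first 1 trials all fail) = (1-p)^1 = (11/19)^1 = 11/19

11/19


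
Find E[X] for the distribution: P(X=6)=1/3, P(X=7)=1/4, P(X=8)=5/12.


E[X] = sum(x * P(x))
= 6*1/3 + 7*1/4 + 8*5/12
= 85/12

85/12


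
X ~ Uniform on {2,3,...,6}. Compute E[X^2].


E[X^2] = (1/5) * sum(x^2 for x=2..6)
= 90/5 = 18

18


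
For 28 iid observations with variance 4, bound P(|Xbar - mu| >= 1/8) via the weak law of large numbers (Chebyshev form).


Var(Xbar) = Var(X)/n = 4/28
Chebyshev: P(|Xbar-mu| >= 1/8) <= Var(Xbar)/(1/8)^2 = (1/7)/(1/64) = 64/7
Bound exceeds 1, so trivial bound: 1

1


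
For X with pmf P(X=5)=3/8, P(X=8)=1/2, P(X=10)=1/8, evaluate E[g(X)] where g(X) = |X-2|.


E[|X-2|] = sum(g(x)*P(x))
= 3*3/8 + 6*1/2 + 8*1/8
= 41/8

41/8


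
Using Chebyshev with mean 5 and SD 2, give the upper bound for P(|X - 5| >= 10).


k = 10/2 = 5
Chebyshev: P(|X-mu| >= k*sigma) <= 1/k^2 = 1/5^2 = 1/25

1/25


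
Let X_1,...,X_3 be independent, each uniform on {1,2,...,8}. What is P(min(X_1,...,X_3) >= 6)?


P(min >= 6) = P(all X_i >= 6) = (P(X_1 >= 6))^3
= (3/8)^3 = 27/512

27/512


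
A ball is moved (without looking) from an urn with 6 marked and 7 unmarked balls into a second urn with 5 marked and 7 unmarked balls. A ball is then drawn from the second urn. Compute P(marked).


P(transfer marked) = 6/13; P(transfer unmarked) = 7/13
If marked transferred: Urn II has 6 marked of 13, so P(marked|marked moved) = 6/13
If unmarked transferred: Urn II has 5 marked of 13, so P(marked|unmarked moved) = 5/13
By total probability: P(marked) = 6/13*6/13 + 7/13*5/13 = 71/169

71/169


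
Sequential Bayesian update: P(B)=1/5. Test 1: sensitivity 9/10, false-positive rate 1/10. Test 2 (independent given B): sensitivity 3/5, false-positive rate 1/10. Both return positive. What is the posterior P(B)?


After test 1: P(+) = 9/10*1/5 + 1/10*4/5 = 13/50
P(B|+) = (9/50)/(13/50) = 9/13
After test 2 (use post1 as new prior): P(+) = 3/5*9/13 + 1/10*4/13 = 29/65
P(B|+,+) = (27/65)/(29/65) = 27/29

27/29


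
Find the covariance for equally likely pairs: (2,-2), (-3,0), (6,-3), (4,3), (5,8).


E[X]=14/5, E[Y]=6/5, E[XY]=6
Cov(X,Y) = E[XY] - E[X]E[Y] = 6 - 14/5*6/5 = 66/25

66/25


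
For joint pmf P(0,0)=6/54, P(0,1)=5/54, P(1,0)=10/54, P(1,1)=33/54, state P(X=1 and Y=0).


Read from table: P(X=1, Y=0) = 10/54 = 5/27

5/27


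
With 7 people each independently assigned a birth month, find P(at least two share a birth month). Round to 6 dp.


P(all different) = prod((12-i)/12 for i=0..6) = 0.111400
P(at least one match) = 1 - 0.111400 = 0.888600

0.888600


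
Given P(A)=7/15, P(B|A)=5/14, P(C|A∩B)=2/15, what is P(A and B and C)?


P(A∩B∩C) = P(A) * P(B|A) * P(C|A∩B)
= 7/15 * 5/14 * 2/15
= 1/6 * 2/15 = 1/45

1/45


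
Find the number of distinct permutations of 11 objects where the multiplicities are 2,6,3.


11! = 39916800
Denominator: 2!=2 * 6!=720 * 3!=6
Coefficient = 39916800 / 8640 = 4620

4620


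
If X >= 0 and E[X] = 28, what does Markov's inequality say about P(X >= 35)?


Markov: P(X >= a) <= E[X]/a
P(X >= 35) <= 28/35 = 4/5

4/5


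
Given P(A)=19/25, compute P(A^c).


P(A') = 1 - P(A) = 1 - 19/25 = 6/25

6/25


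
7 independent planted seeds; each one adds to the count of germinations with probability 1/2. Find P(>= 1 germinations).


P(at least one) = 1 - P(none)
P(none) = (1 - 1/2)^7 = (1/2)^7 = 1/128
P(at least one) = 1 - 1/128 = 127/128

127/128


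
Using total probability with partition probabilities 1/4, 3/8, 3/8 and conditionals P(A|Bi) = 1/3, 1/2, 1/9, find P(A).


P(A) = P(A|B1)P(B1) + P(A|B2)P(B2) + P(A|B3)P(B3)
= 1/3*1/4 + 1/2*3/8 + 1/9*3/8
= 1/12 + 3/16 + 1/24 = 5/16

5/16


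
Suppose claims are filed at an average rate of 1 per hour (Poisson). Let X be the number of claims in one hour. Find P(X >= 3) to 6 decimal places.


P(X>=3) = 1 - P(X<=2) = 1 - (e^(-1)*1^0/0! + e^(-1)*1^1/1! + e^(-1)*1^2/2!)
≈ 1 - (0.3678794412 + 0.3678794412 + 0.1839397206)
= 1 - 0.9196986030 = 0.0803013970
≈ 0.080301

0.080301


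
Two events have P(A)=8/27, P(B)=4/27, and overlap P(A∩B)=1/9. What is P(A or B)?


P(A∪B) = P(A) + P(B) - P(A∩B)
= 8/27 + 4/27 - 1/9 = 1/3

1/3


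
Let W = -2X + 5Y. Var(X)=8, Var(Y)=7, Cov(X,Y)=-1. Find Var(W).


Var(-2X + 5Y) = (-2)^2*Var(X) + 5^2*Var(Y) + 2*(-2)*5*Cov(X,Y)
= 4*8 + 25*7 - 20*(-1)
= 32 + 175 + 20 = 227

227


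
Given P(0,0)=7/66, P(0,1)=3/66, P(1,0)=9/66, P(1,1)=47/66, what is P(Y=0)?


P(Y=0) = P(0,0)+P(1,0) = 7/66 + 9/66 = 16/66 = 8/33

8/33


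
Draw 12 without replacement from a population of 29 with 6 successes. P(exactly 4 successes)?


P(X=4) = C(6,4)*C(23,8) / C(29,12)
= 15*490314 / 51895935
= 7354710/51895935 = 374/2639

374/2639


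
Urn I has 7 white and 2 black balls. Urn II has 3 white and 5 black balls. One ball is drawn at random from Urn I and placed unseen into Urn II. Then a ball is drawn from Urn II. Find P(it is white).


P(transfer white) = 7/9; P(transfer black) = 2/9
If white transferred: Urn II has 4 white of 9, so P(white|white moved) = 4/9
If black transferred: Urn II has 3 white of 9, so P(white|black moved) = 1/3
By total probability: P(white) = 7/9*4/9 + 2/9*1/3 = 34/81

34/81


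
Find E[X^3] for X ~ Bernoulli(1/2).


For Bernoulli: X in {0,1}
E[X^3] = 0^3*(1-1/2) + 1^3*1/2 = 1/2

1/2


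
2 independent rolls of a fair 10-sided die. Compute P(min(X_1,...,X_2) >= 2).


P(min >= 2) = P(all X_i >= 2) = (P(X_1 >= 2))^2
= (9/10)^2 = 81/100

81/100


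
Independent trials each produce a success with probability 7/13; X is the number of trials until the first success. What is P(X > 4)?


P(X > 4) = P(first 4 trials all fail) = (1-p)^4 = (6/13)^4 = 1296/28561

1296/28561


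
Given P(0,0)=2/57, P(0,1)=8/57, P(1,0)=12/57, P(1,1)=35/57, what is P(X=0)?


P(X=0) = P(0,0)+P(0,1) = 2/57 + 8/57 = 10/57

10/57


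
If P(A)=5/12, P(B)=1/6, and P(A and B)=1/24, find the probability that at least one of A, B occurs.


P(A∪B) = P(A) + P(B) - P(A∩B)
= 5/12 + 1/6 - 1/24 = 13/24

13/24


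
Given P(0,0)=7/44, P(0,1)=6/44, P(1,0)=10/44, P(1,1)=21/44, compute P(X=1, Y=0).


Read from table: P(X=1, Y=0) = 10/44 = 5/22

5/22


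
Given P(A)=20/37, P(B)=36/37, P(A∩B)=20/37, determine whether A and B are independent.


P(A)*P(B) = 20/37*36/37 = 720/1369
P(A∩B) = 20/37 != 720/1369, so not independent

No, A and B are not independent


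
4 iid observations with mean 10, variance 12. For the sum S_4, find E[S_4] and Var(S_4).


E[S_n] = n*mu = 4*10 = 40
Var(S_n) = n*sigma^2 = 4*12 = 48

E[S_4]=40, Var(S_4)=48


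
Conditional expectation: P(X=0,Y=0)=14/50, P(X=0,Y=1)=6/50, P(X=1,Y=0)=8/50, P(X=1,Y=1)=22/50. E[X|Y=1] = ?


P(Y=1) = 28/50
E[X|Y=1] = (0*6 + 1*22)/28 = 22/28 = 11/14

11/14


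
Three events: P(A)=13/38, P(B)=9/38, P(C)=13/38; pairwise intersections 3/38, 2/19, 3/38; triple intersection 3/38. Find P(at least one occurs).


P(A∪B∪C) = P(A)+P(B)+P(C) - P(AB)-P(AC)-P(BC) + P(ABC)
= 13/38+9/38+13/38 - 3/38-2/19-3/38 + 3/38
= 14/19

14/19


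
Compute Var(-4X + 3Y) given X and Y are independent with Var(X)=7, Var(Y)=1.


Independence => Cov(X,Y)=0
Var(-4X + 3Y) = (-4)^2*Var(X) + 3^2*Var(Y)
= 16*7 + 9*1 = 121

121


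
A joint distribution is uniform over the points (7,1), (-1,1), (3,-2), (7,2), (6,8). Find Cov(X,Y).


E[X]=22/5, E[Y]=2, E[XY]=62/5
Cov(X,Y) = E[XY] - E[X]E[Y] = 62/5 - 22/5*2 = 18/5

18/5


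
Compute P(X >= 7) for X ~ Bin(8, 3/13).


P(X>=7) = P(X=7) + P(X=8)
= 174960/815730721 + 6561/815730721
= 181521/815730721

181521/815730721


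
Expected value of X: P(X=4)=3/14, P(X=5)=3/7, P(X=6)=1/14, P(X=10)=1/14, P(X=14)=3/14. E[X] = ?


E[X] = sum(x * P(x))
= 4*3/14 + 5*3/7 + 6*1/14 + 10*1/14 + 14*3/14
= 50/7

50/7


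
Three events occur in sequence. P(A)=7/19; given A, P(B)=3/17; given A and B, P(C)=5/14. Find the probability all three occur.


P(A∩B∩C) = P(A) * P(B|A) * P(C|A∩B)
= 7/19 * 3/17 * 5/14
= 21/323 * 5/14 = 15/646

15/646


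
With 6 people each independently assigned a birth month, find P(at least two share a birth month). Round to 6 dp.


P(all different) = prod((12-i)/12 for i=0..5) = 0.222801
P(at least one match) = 1 - 0.222801 = 0.777199

0.777199


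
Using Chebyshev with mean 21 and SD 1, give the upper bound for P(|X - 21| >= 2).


k = 2/1 = 2
Chebyshev: P(|X-mu| >= k*sigma) <= 1/k^2 = 1/2^2 = 1/4

1/4


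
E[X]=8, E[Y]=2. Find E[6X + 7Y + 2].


E[6X + 7Y + 2] = 6*E[X] + 7*E[Y] + 2
= (6)*(8) + (7)*(2) + (2)
= 48 + 14 + 2 = 64

64


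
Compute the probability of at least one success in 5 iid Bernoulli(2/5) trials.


P(at least one) = 1 - P(none)
P(none) = (1 - 2/5)^5 = (3/5)^5 = 243/3125
P(at least one) = 1 - 243/3125 = 2882/3125

2882/3125


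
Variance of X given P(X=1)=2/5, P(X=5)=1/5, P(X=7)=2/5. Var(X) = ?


E[X] = 21/5, E[X^2] = 25
Var(X) = E[X^2] - (E[X])^2 = 25 - (21/5)^2 = 184/25

184/25


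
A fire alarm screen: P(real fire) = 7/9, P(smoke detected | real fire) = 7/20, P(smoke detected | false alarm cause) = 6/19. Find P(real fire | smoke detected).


P(A) = P(A|B)P(B) + P(A|B')P(B') = 7/20*7/9 + 6/19*2/9 = 1171/3420
P(B|A) = P(A|B)P(B)/P(A) = (49/180)/(1171/3420) = 931/1171

931/1171


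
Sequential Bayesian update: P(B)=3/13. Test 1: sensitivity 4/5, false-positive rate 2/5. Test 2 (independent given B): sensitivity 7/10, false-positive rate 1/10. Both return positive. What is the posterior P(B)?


After test 1: P(+) = 4/5*3/13 + 2/5*10/13 = 32/65
P(B|+) = (12/65)/(32/65) = 3/8
After test 2 (use post1 as new prior): P(+) = 7/10*3/8 + 1/10*5/8 = 13/40
P(B|+,+) = (21/80)/(13/40) = 21/26

21/26


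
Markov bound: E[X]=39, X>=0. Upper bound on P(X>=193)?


Markov: P(X >= a) <= E[X]/a
P(X >= 193) <= 39/193

39/193


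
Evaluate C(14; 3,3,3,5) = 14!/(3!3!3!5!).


14! = 87178291200
Denominator: 3!=6 * 3!=6 * 3!=6 * 5!=120
Coefficient = 87178291200 / 25920 = 3363360

3363360


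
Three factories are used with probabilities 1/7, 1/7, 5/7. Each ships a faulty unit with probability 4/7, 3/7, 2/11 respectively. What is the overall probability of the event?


P(A) = P(A|B1)P(B1) + P(A|B2)P(B2) + P(A|B3)P(B3)
= 4/7*1/7 + 3/7*1/7 + 2/11*5/7
= 4/49 + 3/49 + 10/77 = 3/11

3/11


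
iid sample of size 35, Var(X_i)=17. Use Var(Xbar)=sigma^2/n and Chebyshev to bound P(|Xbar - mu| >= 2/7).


Var(Xbar) = Var(X)/n = 17/35
Chebyshev: P(|Xbar-mu| >= 2/7) <= Var(Xbar)/(2/7)^2 = (17/35)/(4/49) = 119/20
Bound exceeds 1, so trivial bound: 1

1


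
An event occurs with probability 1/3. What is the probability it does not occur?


P(A') = 1 - P(A) = 1 - 1/3 = 2/3

2/3


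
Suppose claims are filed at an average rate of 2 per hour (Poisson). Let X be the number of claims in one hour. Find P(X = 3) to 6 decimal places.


P(X=3) = e^(-2) * 2^3 / 3!
≈ 0.1353352832 * 8 / 6
≈ 0.180447

0.180447


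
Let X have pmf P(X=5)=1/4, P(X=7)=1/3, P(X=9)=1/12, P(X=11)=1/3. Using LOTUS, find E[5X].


E[5X] = sum(g(x)*P(x))
= 25*1/4 + 35*1/3 + 45*1/12 + 55*1/3
= 40

40


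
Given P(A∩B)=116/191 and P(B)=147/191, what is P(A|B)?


P(A|B) = P(A∩B)/P(B) = (116/191)/(147/191) = 116/147

116/147


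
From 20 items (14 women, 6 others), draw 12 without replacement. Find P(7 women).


P(X=7) = C(14,7)*C(6,5) / C(20,12)
= 3432*6 / 125970
= 20592/125970 = 264/1615

264/1615


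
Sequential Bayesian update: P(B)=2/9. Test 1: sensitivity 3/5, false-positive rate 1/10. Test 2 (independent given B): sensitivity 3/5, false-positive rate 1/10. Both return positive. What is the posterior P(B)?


After test 1: P(+) = 3/5*2/9 + 1/10*7/9 = 19/90
P(B|+) = (2/15)/(19/90) = 12/19
After test 2 (use post1 as new prior): P(+) = 3/5*12/19 + 1/10*7/19 = 79/190
P(B|+,+) = (36/95)/(79/190) = 72/79

72/79


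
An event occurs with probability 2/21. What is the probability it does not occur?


P(A') = 1 - P(A) = 1 - 2/21 = 19/21

19/21


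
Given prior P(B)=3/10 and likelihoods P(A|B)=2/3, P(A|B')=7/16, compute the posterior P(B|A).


P(A) = P(A|B)P(B) + P(A|B')P(B') = 2/3*3/10 + 7/16*7/10 = 81/160
P(B|A) = P(A|B)P(B)/P(A) = (1/5)/(81/160) = 32/81

32/81


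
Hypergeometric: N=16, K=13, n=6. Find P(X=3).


P(X=3) = C(13,3)*C(3,3) / C(16,6)
= 286*1 / 8008
= 286/8008 = 1/28

1/28


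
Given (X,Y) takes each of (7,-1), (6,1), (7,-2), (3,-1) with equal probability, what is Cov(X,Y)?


E[X]=23/4, E[Y]=-3/4, E[XY]=-9/2
Cov(X,Y) = E[XY] - E[X]E[Y] = -9/2 - 23/4*-3/4 = -3/16

-3/16


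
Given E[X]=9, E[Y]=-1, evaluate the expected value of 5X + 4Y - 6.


E[5X + 4Y - 6] = 5*E[X] + 4*E[Y] - 6
= (5)*(9) + (4)*(-1) + (-6)
= 45 - 4 - 6 = 35

35


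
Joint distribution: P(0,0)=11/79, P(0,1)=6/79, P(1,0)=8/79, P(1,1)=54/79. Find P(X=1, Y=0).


Read from table: P(X=1, Y=0) = 8/79

8/79


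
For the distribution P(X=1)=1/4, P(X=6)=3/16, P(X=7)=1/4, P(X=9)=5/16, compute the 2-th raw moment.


E[X^2] = sum(x^2 * P(x))
= 1*1/4 + 36*3/16 + 49*1/4 + 81*5/16
= 713/16

713/16


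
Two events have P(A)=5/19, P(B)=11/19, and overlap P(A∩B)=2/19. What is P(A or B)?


P(A∪B) = P(A) + P(B) - P(A∩B)
= 5/19 + 11/19 - 2/19 = 14/19

14/19


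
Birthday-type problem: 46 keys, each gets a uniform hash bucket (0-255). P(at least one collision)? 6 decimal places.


P(all different) = prod((256-i)/256 for i=0..45) = 0.013483
P(at least one match) = 1 - 0.013483 = 0.986517

0.986517


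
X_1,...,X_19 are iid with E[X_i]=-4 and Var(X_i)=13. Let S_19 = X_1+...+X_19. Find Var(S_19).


By independence, Var(S_n) = n*Var(X_1) = 19*13 = 247

247


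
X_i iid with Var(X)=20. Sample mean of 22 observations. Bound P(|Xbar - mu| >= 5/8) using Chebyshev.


Var(Xbar) = Var(X)/n = 20/22
Chebyshev: P(|Xbar-mu| >= 5/8) <= Var(Xbar)/(5/8)^2 = (10/11)/(25/64) = 128/55
Bound exceeds 1, so trivial bound: 1

1


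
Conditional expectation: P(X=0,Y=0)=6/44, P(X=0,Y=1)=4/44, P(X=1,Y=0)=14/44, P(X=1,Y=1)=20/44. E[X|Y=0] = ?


P(Y=0) = 20/44
E[X|Y=0] = (0*6 + 1*14)/20 = 14/20 = 7/10

7/10


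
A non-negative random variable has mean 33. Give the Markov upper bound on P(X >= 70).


Markov: P(X >= a) <= E[X]/a
P(X >= 70) <= 33/70

33/70


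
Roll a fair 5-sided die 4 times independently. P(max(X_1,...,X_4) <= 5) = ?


P(max <= 5) = P(all X_i <= 5) = (P(X_1 <= 5))^4
= (5/5)^4 = 1^4 = 1

1


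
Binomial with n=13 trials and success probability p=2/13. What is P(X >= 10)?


P(X>=10) = P(X=10) + P(X=11) + P(X=12) + P(X=13)
= 29984768/23298085122481 + 1486848/23298085122481 + 45056/23298085122481 + 8192/302875106592253
= 409724928/302875106592253

409724928/302875106592253


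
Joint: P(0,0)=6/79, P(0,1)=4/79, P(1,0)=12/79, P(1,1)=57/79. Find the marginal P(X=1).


P(X=1) = P(1,0)+P(1,1) = 12/79 + 57/79 = 69/79

69/79


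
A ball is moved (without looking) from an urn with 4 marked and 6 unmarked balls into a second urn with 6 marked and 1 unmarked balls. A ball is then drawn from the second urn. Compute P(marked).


P(transfer marked) = 4/10 = 2/5; P(transfer unmarked) = 3/5
If marked transferred: Urn II has 7 marked of 8, so P(marked|marked moved) = 7/8
If unmarked transferred: Urn II has 6 marked of 8, so P(marked|unmarked moved) = 3/4
By total probability: P(marked) = 2/5*7/8 + 3/5*3/4 = 4/5

4/5


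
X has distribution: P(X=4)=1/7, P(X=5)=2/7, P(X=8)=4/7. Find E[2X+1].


E[2X+1] = sum(g(x)*P(x))
= 9*1/7 + 11*2/7 + 17*4/7
= 99/7

99/7


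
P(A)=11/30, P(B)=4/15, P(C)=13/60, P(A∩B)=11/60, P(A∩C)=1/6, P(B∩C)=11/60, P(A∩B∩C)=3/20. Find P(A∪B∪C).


P(A∪B∪C) = P(A)+P(B)+P(C) - P(AB)-P(AC)-P(BC) + P(ABC)
= 11/30+4/15+13/60 - 11/60-1/6-11/60 + 3/20
= 7/15

7/15


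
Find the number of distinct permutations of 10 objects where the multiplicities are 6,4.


10! = 3628800
Denominator: 6!=720 * 4!=24
Coefficient = 3628800 / 17280 = 210

210


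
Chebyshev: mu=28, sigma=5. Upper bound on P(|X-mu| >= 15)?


k = 15/5 = 3
Chebyshev: P(|X-mu| >= k*sigma) <= 1/k^2 = 1/3^2 = 1/9

1/9


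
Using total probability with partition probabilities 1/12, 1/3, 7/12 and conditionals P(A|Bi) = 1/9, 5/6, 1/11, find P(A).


P(A) = P(A|B1)P(B1) + P(A|B2)P(B2) + P(A|B3)P(B3)
= 1/9*1/12 + 5/6*1/3 + 1/11*7/12
= 1/108 + 5/18 + 7/132 = 101/297

101/297


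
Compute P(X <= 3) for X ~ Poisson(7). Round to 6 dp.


P(X<=3) = e^(-7)*7^0/0! + e^(-7)*7^1/1! + e^(-7)*7^2/2! + e^(-7)*7^3/3!
≈ 0.0009118820 + 0.0063831738 + 0.0223411082 + 0.0521292524
= 0.0817654164
≈ 0.081765

0.081765


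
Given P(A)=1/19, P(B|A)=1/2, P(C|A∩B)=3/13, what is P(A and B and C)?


P(A∩B∩C) = P(A) * P(B|A) * P(C|A∩B)
= 1/19 * 1/2 * 3/13
= 1/38 * 3/13 = 3/494

3/494


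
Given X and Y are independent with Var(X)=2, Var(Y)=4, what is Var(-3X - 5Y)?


Independence => Cov(X,Y)=0
Var(-3X - 5Y) = (-3)^2*Var(X) + (-5)^2*Var(Y)
= 9*2 + 25*4 = 118

118


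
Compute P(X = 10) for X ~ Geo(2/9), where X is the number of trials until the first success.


P(X=10) = (1-p)^9 * p = (7/9)^9 * 2/9
= 40353607/387420489 * 2/9 = 80707214/3486784401

80707214/3486784401


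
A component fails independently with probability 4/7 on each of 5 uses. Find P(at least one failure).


P(at least one) = 1 - P(none)
P(none) = (1 - 4/7)^5 = (3/7)^5 = 243/16807
P(at least one) = 1 - 243/16807 = 16564/16807

16564/16807


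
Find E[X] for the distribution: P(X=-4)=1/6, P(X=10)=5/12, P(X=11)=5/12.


E[X] = sum(x * P(x))
= -4*1/6 + 10*5/12 + 11*5/12
= 97/12

97/12


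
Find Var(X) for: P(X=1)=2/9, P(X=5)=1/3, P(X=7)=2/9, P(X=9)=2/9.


E[X] = 49/9, E[X^2] = 337/9
Var(X) = E[X^2] - (E[X])^2 = 337/9 - (49/9)^2 = 632/81

632/81


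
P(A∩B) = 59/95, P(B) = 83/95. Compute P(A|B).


P(A|B) = P(A∩B)/P(B) = (59/95)/(83/95) = 59/83

59/83


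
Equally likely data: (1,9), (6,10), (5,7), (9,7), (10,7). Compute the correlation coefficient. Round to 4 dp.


Cov(X,Y) = -2.2000, Var(X) = 10.1600, Var(Y) = 1.6000
rho = Cov/(sqrt(VarX)*sqrt(VarY)) = -0.5457

-0.5457


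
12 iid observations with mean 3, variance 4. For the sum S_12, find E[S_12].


E[S_n] = n*E[X_1] = 12*3 = 36

36


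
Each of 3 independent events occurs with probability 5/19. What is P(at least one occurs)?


P(at least one) = 1 - P(none)
P(none) = (1 - 5/19)^3 = (14/19)^3 = 2744/6859
P(at least one) = 1 - 2744/6859 = 4115/6859

4115/6859


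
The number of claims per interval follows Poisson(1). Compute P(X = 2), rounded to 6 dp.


P(X=2) = e^(-1) * 1^2 / 2!
≈ 0.3678794412 * 1 / 2
≈ 0.183940

0.183940


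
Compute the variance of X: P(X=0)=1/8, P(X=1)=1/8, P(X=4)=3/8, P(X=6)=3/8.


E[X] = 31/8, E[X^2] = 157/8
Var(X) = E[X^2] - (E[X])^2 = 157/8 - (31/8)^2 = 295/64

295/64


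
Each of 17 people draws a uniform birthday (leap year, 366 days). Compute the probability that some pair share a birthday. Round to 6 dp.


P(all different) = prod((366-i)/366 for i=0..16) = 0.685712
P(at least one match) = 1 - 0.685712 = 0.314288

0.314288


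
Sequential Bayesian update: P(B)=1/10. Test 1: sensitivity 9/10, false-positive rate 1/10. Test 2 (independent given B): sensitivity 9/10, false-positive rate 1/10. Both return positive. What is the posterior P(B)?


After test 1: P(+) = 9/10*1/10 + 1/10*9/10 = 9/50
P(B|+) = (9/100)/(9/50) = 1/2
After test 2 (use post1 as new prior): P(+) = 9/10*1/2 + 1/10*1/2 = 1/2
P(B|+,+) = (9/20)/(1/2) = 9/10

9/10


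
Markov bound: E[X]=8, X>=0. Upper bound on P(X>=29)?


Markov: P(X >= a) <= E[X]/a
P(X >= 29) <= 8/29

8/29


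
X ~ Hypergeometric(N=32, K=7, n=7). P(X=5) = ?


P(X=5) = C(7,5)*C(25,2) / C(32,7)
= 21*300 / 3365856
= 6300/3365856 = 175/93496

175/93496


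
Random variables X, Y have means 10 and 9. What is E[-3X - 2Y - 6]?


E[-3X - 2Y - 6] = -3*E[X] - 2*E[Y] - 6
= (-3)*(10) + (-2)*(9) + (-6)
= -30 - 18 - 6 = -54

-54


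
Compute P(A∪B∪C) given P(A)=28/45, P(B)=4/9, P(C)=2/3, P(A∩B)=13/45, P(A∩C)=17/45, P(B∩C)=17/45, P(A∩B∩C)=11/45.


P(A∪B∪C) = P(A)+P(B)+P(C) - P(AB)-P(AC)-P(BC) + P(ABC)
= 28/45+4/9+2/3 - 13/45-17/45-17/45 + 11/45
= 14/15

14/15


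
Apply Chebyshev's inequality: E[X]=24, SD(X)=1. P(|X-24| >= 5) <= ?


k = 5/1 = 5
Chebyshev: P(|X-mu| >= k*sigma) <= 1/k^2 = 1/5^2 = 1/25

1/25


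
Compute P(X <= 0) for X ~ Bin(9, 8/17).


P(X<=0) = P(X=0)
= 387420489/118587876497
= 387420489/118587876497

387420489/118587876497


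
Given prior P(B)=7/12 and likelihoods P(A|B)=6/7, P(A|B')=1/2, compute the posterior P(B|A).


P(A) = P(A|B)P(B) + P(A|B')P(B') = 6/7*7/12 + 1/2*5/12 = 17/24
P(B|A) = P(A|B)P(B)/P(A) = (1/2)/(17/24) = 12/17

12/17


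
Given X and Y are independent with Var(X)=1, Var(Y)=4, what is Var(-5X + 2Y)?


Independence => Cov(X,Y)=0
Var(-5X + 2Y) = (-5)^2*Var(X) + 2^2*Var(Y)
= 25*1 + 4*4 = 41

41


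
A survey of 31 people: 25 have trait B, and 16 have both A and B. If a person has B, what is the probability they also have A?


P(A|B) = P(A∩B)/P(B) = (16/31)/(25/31) = 16/25

16/25


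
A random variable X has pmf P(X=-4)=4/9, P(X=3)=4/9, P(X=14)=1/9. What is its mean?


E[X] = sum(x * P(x))
= -4*4/9 + 3*4/9 + 14*1/9
= 10/9

10/9


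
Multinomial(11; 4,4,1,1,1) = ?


11! = 39916800
Denominator: 4!=24 * 4!=24 * 1!=1 * 1!=1 * 1!=1
Coefficient = 39916800 / 576 = 69300

69300


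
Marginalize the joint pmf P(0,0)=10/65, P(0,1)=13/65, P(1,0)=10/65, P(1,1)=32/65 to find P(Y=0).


P(Y=0) = P(0,0)+P(1,0) = 10/65 + 10/65 = 20/65 = 4/13

4/13


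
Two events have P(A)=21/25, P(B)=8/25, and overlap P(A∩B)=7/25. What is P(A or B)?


P(A∪B) = P(A) + P(B) - P(A∩B)
= 21/25 + 8/25 - 7/25 = 22/25

22/25


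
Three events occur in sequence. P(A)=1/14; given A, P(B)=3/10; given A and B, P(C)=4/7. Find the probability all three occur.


P(A∩B∩C) = P(A) * P(B|A) * P(C|A∩B)
= 1/14 * 3/10 * 4/7
= 3/140 * 4/7 = 3/245

3/245


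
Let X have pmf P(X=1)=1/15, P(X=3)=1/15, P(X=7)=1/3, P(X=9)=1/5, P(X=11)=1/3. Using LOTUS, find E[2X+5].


E[2X+5] = sum(g(x)*P(x))
= 7*1/15 + 11*1/15 + 19*1/3 + 23*1/5 + 27*1/3
= 317/15

317/15


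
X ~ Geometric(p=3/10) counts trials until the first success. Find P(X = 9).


P(X=9) = (1-p)^8 * p = (7/10)^8 * 3/10
= 5764801/100000000 * 3/10 = 17294403/1000000000

17294403/1000000000


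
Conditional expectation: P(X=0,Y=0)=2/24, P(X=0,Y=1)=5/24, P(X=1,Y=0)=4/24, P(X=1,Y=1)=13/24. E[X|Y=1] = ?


P(Y=1) = 18/24
E[X|Y=1] = (0*5 + 1*13)/18 = 13/18

13/18


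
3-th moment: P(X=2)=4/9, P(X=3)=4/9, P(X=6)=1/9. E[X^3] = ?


E[X^3] = sum(x^3 * P(x))
= 8*4/9 + 27*4/9 + 216*1/9
= 356/9

356/9


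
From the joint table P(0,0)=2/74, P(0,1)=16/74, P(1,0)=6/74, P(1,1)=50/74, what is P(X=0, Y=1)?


Read from table: P(X=0, Y=1) = 16/74 = 8/37

8/37


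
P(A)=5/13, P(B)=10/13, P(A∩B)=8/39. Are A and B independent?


P(A)*P(B) = 5/13*10/13 = 50/169
P(A∩B) = 8/39 != 50/169, so not independent

No, A and B are not independent


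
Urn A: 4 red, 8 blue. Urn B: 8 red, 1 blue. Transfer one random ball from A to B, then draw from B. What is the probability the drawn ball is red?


P(transfer red) = 4/12 = 1/3; P(transfer blue) = 2/3
If red transferred: Urn II has 9 red of 10, so P(red|red moved) = 9/10
If blue transferred: Urn II has 8 red of 10, so P(red|blue moved) = 4/5
By total probability: P(red) = 1/3*9/10 + 2/3*4/5 = 5/6

5/6


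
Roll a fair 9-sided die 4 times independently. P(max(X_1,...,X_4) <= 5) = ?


P(max <= 5) = P(all X_i <= 5) = (P(X_1 <= 5))^4
= (5/9)^4 = 625/6561

625/6561


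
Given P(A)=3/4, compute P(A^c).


P(A') = 1 - P(A) = 1 - 3/4 = 1/4

1/4


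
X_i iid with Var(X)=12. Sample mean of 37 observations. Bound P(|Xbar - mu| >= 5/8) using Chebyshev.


Var(Xbar) = Var(X)/n = 12/37
Chebyshev: P(|Xbar-mu| >= 5/8) <= Var(Xbar)/(5/8)^2 = (12/37)/(25/64) = 768/925

768/925


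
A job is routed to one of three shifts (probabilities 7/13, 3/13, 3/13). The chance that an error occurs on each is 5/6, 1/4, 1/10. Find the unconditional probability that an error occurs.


P(A) = P(A|B1)P(B1) + P(A|B2)P(B2) + P(A|B3)P(B3)
= 5/6*7/13 + 1/4*3/13 + 1/10*3/13
= 35/78 + 3/52 + 3/130 = 413/780

413/780


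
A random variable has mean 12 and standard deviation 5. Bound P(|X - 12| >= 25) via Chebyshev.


k = 25/5 = 5
Chebyshev: P(|X-mu| >= k*sigma) <= 1/k^2 = 1/5^2 = 1/25

1/25


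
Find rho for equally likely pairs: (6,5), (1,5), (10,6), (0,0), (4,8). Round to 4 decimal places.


Cov(X,Y) = 5.2400, Var(X) = 12.9600, Var(Y) = 6.9600
rho = Cov/(sqrt(VarX)*sqrt(VarY)) = 0.5517

0.5517


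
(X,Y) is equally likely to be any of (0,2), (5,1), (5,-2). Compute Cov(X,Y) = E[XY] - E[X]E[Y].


E[X]=10/3, E[Y]=1/3, E[XY]=-5/3
Cov(X,Y) = E[XY] - E[X]E[Y] = -5/3 - 10/3*1/3 = -25/9

-25/9


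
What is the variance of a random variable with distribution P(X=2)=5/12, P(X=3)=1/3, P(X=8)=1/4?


E[X] = 23/6, E[X^2] = 62/3
Var(X) = E[X^2] - (E[X])^2 = 62/3 - (23/6)^2 = 215/36

215/36


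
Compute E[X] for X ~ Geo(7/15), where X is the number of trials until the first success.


For geometric (trials until first success), E[X] = 1/p = 1/(7/15) = 15/7

15/7


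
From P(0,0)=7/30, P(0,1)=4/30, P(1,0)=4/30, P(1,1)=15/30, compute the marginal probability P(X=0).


P(X=0) = P(0,0)+P(0,1) = 7/30 + 4/30 = 11/30

11/30


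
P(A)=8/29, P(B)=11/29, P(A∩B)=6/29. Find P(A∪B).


P(A∪B) = P(A) + P(B) - P(A∩B)
= 8/29 + 11/29 - 6/29 = 13/29

13/29


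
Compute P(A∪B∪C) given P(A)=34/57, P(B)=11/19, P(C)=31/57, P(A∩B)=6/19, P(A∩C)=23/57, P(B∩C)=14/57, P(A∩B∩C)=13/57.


P(A∪B∪C) = P(A)+P(B)+P(C) - P(AB)-P(AC)-P(BC) + P(ABC)
= 34/57+11/19+31/57 - 6/19-23/57-14/57 + 13/57
= 56/57

56/57


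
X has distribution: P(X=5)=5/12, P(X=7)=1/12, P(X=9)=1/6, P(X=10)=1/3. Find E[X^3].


E[X^3] = sum(g(x)*P(x))
= 125*5/12 + 343*1/12 + 729*1/6 + 1000*1/3
= 1071/2

1071/2


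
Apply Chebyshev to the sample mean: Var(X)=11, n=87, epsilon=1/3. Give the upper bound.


Var(Xbar) = Var(X)/n = 11/87
Chebyshev: P(|Xbar-mu| >= 1/3) <= Var(Xbar)/(1/3)^2 = (11/87)/(1/9) = 33/29
Bound exceeds 1, so trivial bound: 1

1


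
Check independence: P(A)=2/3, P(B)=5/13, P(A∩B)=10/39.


P(A)*P(B) = 2/3*5/13 = 10/39
P(A∩B) = 10/39, which equals P(A)P(B), so independent

Yes, A and B are independent


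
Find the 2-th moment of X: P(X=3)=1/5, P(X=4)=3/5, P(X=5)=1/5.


E[X^2] = sum(x^2 * P(x))
= 9*1/5 + 16*3/5 + 25*1/5
= 82/5

82/5


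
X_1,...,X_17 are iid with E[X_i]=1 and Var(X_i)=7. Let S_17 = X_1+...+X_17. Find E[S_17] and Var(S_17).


E[S_n] = n*mu = 17*1 = 17
Var(S_n) = n*sigma^2 = 17*7 = 119

E[S_17]=17, Var(S_17)=119


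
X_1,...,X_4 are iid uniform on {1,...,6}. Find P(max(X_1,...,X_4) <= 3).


P(max <= 3) = P(all X_i <= 3) = (P(X_1 <= 3))^4
= (3/6)^4 = (1/2)^4 = 1/16

1/16


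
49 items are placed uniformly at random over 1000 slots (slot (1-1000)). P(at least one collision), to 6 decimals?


P(all different) = prod((1000-i)/1000 for i=0..48) = 0.302557
P(at least one match) = 1 - 0.302557 = 0.697443

0.697443


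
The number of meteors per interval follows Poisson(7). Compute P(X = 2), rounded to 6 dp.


P(X=2) = e^(-7) * 7^2 / 2!
≈ 0.0009118819656 * 49 / 2
≈ 0.022341

0.022341


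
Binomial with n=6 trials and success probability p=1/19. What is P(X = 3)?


P(X=3) = C(6,3) * p^3 * (1-p)^3
= 20 * 1/6859 * 5832/6859
= 116640/47045881

116640/47045881


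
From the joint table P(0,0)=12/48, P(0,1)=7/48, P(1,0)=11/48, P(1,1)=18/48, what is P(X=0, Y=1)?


Read from table: P(X=0, Y=1) = 7/48

7/48


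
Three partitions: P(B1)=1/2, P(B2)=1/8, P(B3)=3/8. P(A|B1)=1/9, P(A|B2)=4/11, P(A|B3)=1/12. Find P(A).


P(A) = P(A|B1)P(B1) + P(A|B2)P(B2) + P(A|B3)P(B3)
= 1/9*1/2 + 4/11*1/8 + 1/12*3/8
= 1/18 + 1/22 + 1/32 = 419/3168

419/3168


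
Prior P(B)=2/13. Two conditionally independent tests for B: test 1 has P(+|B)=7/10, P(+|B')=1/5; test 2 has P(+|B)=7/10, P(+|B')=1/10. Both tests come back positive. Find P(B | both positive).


After test 1: P(+) = 7/10*2/13 + 1/5*11/13 = 18/65
P(B|+) = (7/65)/(18/65) = 7/18
After test 2 (use post1 as new prior): P(+) = 7/10*7/18 + 1/10*11/18 = 1/3
P(B|+,+) = (49/180)/(1/3) = 49/60

49/60


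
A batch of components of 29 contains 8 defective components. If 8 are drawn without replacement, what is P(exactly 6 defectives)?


P(X=6) = C(8,6)*C(21,2) / C(29,8)
= 28*210 / 4292145
= 5880/4292145 = 392/286143

392/286143


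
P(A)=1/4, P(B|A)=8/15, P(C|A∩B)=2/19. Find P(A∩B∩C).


P(A∩B∩C) = P(A) * P(B|A) * P(C|A∩B)
= 1/4 * 8/15 * 2/19
= 2/15 * 2/19 = 4/285

4/285


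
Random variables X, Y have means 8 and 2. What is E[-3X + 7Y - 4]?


E[-3X + 7Y - 4] = -3*E[X] + 7*E[Y] - 4
= (-3)*(8) + (7)*(2) + (-4)
= -24 + 14 - 4 = -14

-14


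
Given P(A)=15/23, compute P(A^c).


P(A') = 1 - P(A) = 1 - 15/23 = 8/23

8/23


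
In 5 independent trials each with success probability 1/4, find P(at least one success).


P(at least one) = 1 - P(none)
P(none) = (1 - 1/4)^5 = (3/4)^5 = 243/1024
P(at least one) = 1 - 243/1024 = 781/1024

781/1024


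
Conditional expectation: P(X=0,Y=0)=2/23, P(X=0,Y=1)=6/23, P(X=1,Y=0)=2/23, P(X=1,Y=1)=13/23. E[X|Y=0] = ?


P(Y=0) = 4/23
E[X|Y=0] = (0*2 + 1*2)/4 = 2/4 = 1/2

1/2


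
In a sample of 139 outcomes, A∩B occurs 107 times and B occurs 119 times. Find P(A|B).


P(A|B) = P(A∩B)/P(B) = (107/139)/(119/139) = 107/119

107/119


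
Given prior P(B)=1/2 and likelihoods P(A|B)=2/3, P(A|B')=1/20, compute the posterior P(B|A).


P(A) = P(A|B)P(B) + P(A|B')P(B') = 2/3*1/2 + 1/20*1/2 = 43/120
P(B|A) = P(A|B)P(B)/P(A) = (1/3)/(43/120) = 40/43

40/43


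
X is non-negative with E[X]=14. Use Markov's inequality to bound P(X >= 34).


Markov: P(X >= a) <= E[X]/a
P(X >= 34) <= 14/34 = 7/17

7/17


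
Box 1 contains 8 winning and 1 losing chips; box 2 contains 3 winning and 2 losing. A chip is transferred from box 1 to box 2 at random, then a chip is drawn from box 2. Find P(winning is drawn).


P(transfer winning) = 8/9; P(transfer losing) = 1/9
If winning transferred: Urn II has 4 winning of 6, so P(winning|winning moved) = 2/3
If losing transferred: Urn II has 3 winning of 6, so P(winning|losing moved) = 1/2
By total probability: P(winning) = 8/9*2/3 + 1/9*1/2 = 35/54

35/54


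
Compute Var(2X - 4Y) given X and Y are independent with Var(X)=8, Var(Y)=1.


Independence => Cov(X,Y)=0
Var(2X - 4Y) = 2^2*Var(X) + (-4)^2*Var(Y)
= 4*8 + 16*1 = 48

48


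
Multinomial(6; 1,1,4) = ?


6! = 720
Denominator: 1!=1 * 1!=1 * 4!=24
Coefficient = 720 / 24 = 30

30


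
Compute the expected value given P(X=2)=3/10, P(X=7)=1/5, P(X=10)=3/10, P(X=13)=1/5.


E[X] = sum(x * P(x))
= 2*3/10 + 7*1/5 + 10*3/10 + 13*1/5
= 38/5

38/5


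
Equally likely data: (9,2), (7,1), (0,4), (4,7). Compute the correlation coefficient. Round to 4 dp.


Cov(X,Y) = -4.2500, Var(X) = 11.5000, Var(Y) = 5.2500
rho = Cov/(sqrt(VarX)*sqrt(VarY)) = -0.5470

-0.5470


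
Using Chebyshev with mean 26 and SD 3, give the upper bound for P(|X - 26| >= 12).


k = 12/3 = 4
Chebyshev: P(|X-mu| >= k*sigma) <= 1/k^2 = 1/4^2 = 1/16

1/16


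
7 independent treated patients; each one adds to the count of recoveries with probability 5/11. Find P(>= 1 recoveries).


P(at least one) = 1 - P(none)
P(none) = (1 - 5/11)^7 = (6/11)^7 = 279936/19487171
P(at least one) = 1 - 279936/19487171 = 19207235/19487171

19207235/19487171


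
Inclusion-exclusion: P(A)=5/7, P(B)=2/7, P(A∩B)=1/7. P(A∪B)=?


P(A∪B) = P(A) + P(B) - P(A∩B)
= 5/7 + 2/7 - 1/7 = 6/7

6/7


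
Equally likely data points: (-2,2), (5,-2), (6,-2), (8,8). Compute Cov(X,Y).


E[X]=17/4, E[Y]=3/2, E[XY]=19/2
Cov(X,Y) = E[XY] - E[X]E[Y] = 19/2 - 17/4*3/2 = 25/8

25/8


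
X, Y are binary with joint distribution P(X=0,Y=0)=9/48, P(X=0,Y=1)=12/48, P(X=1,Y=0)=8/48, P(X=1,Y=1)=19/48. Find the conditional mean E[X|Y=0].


P(Y=0) = 17/48
E[X|Y=0] = (0*9 + 1*8)/17 = 8/17

8/17


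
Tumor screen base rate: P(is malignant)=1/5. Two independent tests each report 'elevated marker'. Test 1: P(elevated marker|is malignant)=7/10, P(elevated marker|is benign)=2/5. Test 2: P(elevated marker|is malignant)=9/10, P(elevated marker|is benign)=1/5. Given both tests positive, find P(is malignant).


After test 1: P(+) = 7/10*1/5 + 2/5*4/5 = 23/50
P(B|+) = (7/50)/(23/50) = 7/23
After test 2 (use post1 as new prior): P(+) = 9/10*7/23 + 1/5*16/23 = 19/46
P(B|+,+) = (63/230)/(19/46) = 63/95

63/95


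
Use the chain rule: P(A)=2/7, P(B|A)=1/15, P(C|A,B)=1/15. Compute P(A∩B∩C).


P(A∩B∩C) = P(A) * P(B|A) * P(C|A∩B)
= 2/7 * 1/15 * 1/15
= 2/105 * 1/15 = 2/1575

2/1575


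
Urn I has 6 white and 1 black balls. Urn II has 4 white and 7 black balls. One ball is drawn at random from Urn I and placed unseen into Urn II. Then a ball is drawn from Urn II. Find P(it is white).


P(transfer white) = 6/7; P(transfer black) = 1/7
If white transferred: Urn II has 5 white of 12, so P(white|white moved) = 5/12
If black transferred: Urn II has 4 white of 12, so P(white|black moved) = 1/3
By total probability: P(white) = 6/7*5/12 + 1/7*1/3 = 17/42

17/42
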